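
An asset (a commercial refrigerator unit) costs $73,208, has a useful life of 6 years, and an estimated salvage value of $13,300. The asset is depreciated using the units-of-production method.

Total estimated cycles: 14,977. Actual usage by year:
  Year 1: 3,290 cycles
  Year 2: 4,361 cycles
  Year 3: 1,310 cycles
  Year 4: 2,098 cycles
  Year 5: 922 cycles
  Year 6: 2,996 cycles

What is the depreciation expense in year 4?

Depreciable base = $73,208 − $13,300 = $59,908.
Rate = $59,908 / 14,977 cycles = $4 per cycle.
Year 1: 3,290 × $4 = $13,160. Book value $60,048.
Year 2: 4,361 × $4 = $17,444. Book value $42,604.
Year 3: 1,310 × $4 = $5,240. Book value $37,364.
Year 4: 2,098 × $4 = $8,392. Book value $28,972.

$8,392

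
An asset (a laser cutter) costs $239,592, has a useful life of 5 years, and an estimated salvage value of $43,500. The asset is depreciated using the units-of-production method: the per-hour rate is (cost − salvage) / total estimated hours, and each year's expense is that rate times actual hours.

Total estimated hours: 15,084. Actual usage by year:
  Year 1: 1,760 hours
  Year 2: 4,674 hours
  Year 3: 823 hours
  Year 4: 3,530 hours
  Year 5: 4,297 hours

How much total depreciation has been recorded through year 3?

$94,341

Depreciable base = $239,592 − $43,500 = $196,092.
Rate = $196,092 / 15,084 hours = $13 per hour.
Year 1: 1,760 × $13 = $22,880. Book value $216,712.
Year 2: 4,674 × $13 = $60,762. Book value $155,950.
Year 3: 823 × $13 = $10,699. Book value $145,251.
Accumulated through year 3 = $239,592 − $145,251 = $94,341.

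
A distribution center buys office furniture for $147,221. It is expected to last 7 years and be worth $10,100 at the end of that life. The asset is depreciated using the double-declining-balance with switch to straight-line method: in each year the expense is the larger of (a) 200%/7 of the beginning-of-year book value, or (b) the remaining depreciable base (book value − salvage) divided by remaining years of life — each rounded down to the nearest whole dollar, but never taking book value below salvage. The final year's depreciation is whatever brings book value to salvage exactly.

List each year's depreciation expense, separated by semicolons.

$42,063; $30,045; $21,460; $15,329; $10,949; $8,637; $8,638

Depreciable base = $147,221 − $10,100 = $137,121.
Year 1: DB = ⌊$147,221 × 200%/7⌋ = $42,063; SL = ⌊$137,121/7⌋ = $19,588 → take DB $42,063. Book value $105,158.
Year 2: DB = ⌊$105,158 × 200%/7⌋ = $30,045; SL = ⌊$95,058/6⌋ = $15,843 → take DB $30,045. Book value $75,113.
Year 3: DB = ⌊$75,113 × 200%/7⌋ = $21,460; SL = ⌊$65,013/5⌋ = $13,002 → take DB $21,460. Book value $53,653.
Year 4: DB = ⌊$53,653 × 200%/7⌋ = $15,329; SL = ⌊$43,553/4⌋ = $10,888 → take DB $15,329. Book value $38,324.
Year 5: DB = ⌊$38,324 × 200%/7⌋ = $10,949; SL = ⌊$28,224/3⌋ = $9,408 → take DB $10,949. Book value $27,375.
Year 6: DB = ⌊$27,375 × 200%/7⌋ = $7,821; SL = ⌊$17,275/2⌋ = $8,637 → take SL $8,637. Book value $18,738.
Year 7 (final): $18,738 − $10,100 = $8,638. Book value $10,100.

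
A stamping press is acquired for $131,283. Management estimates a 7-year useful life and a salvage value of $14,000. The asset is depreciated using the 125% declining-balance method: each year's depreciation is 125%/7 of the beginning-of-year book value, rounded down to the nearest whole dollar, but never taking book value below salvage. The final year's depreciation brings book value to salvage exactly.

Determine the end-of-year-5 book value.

Depreciable base = $131,283 − $14,000 = $117,283.
Year 1: ⌊$131,283 × 125%/7⌋ = $23,443. Book value $107,840.
Year 2: ⌊$107,840 × 125%/7⌋ = $19,257. Book value $88,583.
Year 3: ⌊$88,583 × 125%/7⌋ = $15,818. Book value $72,765.
Year 4: ⌊$72,765 × 125%/7⌋ = $12,993. Book value $59,772.
Year 5: ⌊$59,772 × 125%/7⌋ = $10,673. Book value $49,099.

$49,099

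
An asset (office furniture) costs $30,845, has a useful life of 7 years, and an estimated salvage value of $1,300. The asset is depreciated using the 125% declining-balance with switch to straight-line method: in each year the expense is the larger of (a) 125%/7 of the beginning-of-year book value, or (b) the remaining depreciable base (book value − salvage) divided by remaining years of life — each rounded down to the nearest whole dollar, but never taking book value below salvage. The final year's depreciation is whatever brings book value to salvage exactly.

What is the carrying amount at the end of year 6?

$5,203

Depreciable base = $30,845 − $1,300 = $29,545.
Year 1: DB = ⌊$30,845 × 125%/7⌋ = $5,508; SL = ⌊$29,545/7⌋ = $4,220 → take DB $5,508. Book value $25,337.
Year 2: DB = ⌊$25,337 × 125%/7⌋ = $4,524; SL = ⌊$24,037/6⌋ = $4,006 → take DB $4,524. Book value $20,813.
Year 3: DB = ⌊$20,813 × 125%/7⌋ = $3,716; SL = ⌊$19,513/5⌋ = $3,902 → take SL $3,902. Book value $16,911.
Year 4: DB = ⌊$16,911 × 125%/7⌋ = $3,019; SL = ⌊$15,611/4⌋ = $3,902 → take SL $3,902. Book value $13,009.
Year 5: DB = ⌊$13,009 × 125%/7⌋ = $2,323; SL = ⌊$11,709/3⌋ = $3,903 → take SL $3,903. Book value $9,106.
Year 6: DB = ⌊$9,106 × 125%/7⌋ = $1,626; SL = ⌊$7,806/2⌋ = $3,903 → take SL $3,903. Book value $5,203.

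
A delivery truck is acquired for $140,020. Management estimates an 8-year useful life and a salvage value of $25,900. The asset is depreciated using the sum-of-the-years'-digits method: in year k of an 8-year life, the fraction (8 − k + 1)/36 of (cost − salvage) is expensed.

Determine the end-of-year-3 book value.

$73,450

Depreciable base = $140,020 − $25,900 = $114,120.
Sum of the years' digits = 8+7+6+5+4+3+2+1 = 36.
Year 1: $114,120 × 8/36 = $25,360. Book value $114,660.
Year 2: $114,120 × 7/36 = $22,190. Book value $92,470.
Year 3: $114,120 × 6/36 = $19,020. Book value $73,450.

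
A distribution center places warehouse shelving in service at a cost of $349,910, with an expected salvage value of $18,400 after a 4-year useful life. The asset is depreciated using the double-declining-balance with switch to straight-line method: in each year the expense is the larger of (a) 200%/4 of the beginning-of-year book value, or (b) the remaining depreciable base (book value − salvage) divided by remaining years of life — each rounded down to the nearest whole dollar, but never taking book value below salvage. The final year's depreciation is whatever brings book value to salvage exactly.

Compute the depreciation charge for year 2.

$87,477

Depreciable base = $349,910 − $18,400 = $331,510.
Year 1: DB = ⌊$349,910 × 200%/4⌋ = $174,955; SL = ⌊$331,510/4⌋ = $82,877 → take DB $174,955. Book value $174,955.
Year 2: DB = ⌊$174,955 × 200%/4⌋ = $87,477; SL = ⌊$156,555/3⌋ = $52,185 → take DB $87,477. Book value $87,478.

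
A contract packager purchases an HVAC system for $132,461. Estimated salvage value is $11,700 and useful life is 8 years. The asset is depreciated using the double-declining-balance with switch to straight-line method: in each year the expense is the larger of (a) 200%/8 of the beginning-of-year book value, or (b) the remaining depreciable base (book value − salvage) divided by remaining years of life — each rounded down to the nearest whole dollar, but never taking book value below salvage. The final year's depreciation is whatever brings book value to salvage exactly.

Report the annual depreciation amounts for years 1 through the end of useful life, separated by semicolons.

Depreciable base = $132,461 − $11,700 = $120,761.
Year 1: DB = ⌊$132,461 × 200%/8⌋ = $33,115; SL = ⌊$120,761/8⌋ = $15,095 → take DB $33,115. Book value $99,346.
Year 2: DB = ⌊$99,346 × 200%/8⌋ = $24,836; SL = ⌊$87,646/7⌋ = $12,520 → take DB $24,836. Book value $74,510.
Year 3: DB = ⌊$74,510 × 200%/8⌋ = $18,627; SL = ⌊$62,810/6⌋ = $10,468 → take DB $18,627. Book value $55,883.
Year 4: DB = ⌊$55,883 × 200%/8⌋ = $13,970; SL = ⌊$44,183/5⌋ = $8,836 → take DB $13,970. Book value $41,913.
Year 5: DB = ⌊$41,913 × 200%/8⌋ = $10,478; SL = ⌊$30,213/4⌋ = $7,553 → take DB $10,478. Book value $31,435.
Year 6: DB = ⌊$31,435 × 200%/8⌋ = $7,858; SL = ⌊$19,735/3⌋ = $6,578 → take DB $7,858. Book value $23,577.
Year 7: DB = ⌊$23,577 × 200%/8⌋ = $5,894; SL = ⌊$11,877/2⌋ = $5,938 → take SL $5,938. Book value $17,639.
Year 8 (final): $17,639 − $11,700 = $5,939. Book value $11,700.

$33,115; $24,836; $18,627; $13,970; $10,478; $7,858; $5,938; $5,939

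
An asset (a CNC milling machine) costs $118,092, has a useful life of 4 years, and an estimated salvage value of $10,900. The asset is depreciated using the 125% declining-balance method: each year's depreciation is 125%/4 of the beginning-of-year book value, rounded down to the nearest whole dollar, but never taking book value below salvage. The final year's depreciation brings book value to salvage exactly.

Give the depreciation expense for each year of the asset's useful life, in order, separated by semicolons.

$36,903; $25,371; $17,443; $27,475

Depreciable base = $118,092 − $10,900 = $107,192.
Year 1: ⌊$118,092 × 125%/4⌋ = $36,903. Book value $81,189.
Year 2: ⌊$81,189 × 125%/4⌋ = $25,371. Book value $55,818.
Year 3: ⌊$55,818 × 125%/4⌋ = $17,443. Book value $38,375.
Year 4 (final): $38,375 − $10,900 = $27,475. Book value $10,900.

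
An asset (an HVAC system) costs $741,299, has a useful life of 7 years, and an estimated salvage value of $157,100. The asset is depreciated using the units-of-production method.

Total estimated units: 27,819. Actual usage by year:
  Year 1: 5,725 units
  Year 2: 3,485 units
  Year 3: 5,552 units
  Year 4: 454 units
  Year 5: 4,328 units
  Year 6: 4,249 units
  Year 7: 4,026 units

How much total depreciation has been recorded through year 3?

$310,002

Depreciable base = $741,299 − $157,100 = $584,199.
Rate = $584,199 / 27,819 units = $21 per unit.
Year 1: 5,725 × $21 = $120,225. Book value $621,074.
Year 2: 3,485 × $21 = $73,185. Book value $547,889.
Year 3: 5,552 × $21 = $116,592. Book value $431,297.
Accumulated through year 3 = $741,299 − $431,297 = $310,002.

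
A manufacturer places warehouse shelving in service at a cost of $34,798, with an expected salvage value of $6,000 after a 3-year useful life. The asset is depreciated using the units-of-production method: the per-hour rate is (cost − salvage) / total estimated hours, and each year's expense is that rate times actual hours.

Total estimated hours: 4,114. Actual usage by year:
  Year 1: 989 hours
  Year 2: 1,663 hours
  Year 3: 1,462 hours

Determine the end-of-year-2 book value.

$16,234

Depreciable base = $34,798 − $6,000 = $28,798.
Rate = $28,798 / 4,114 hours = $7 per hour.
Year 1: 989 × $7 = $6,923. Book value $27,875.
Year 2: 1,663 × $7 = $11,641. Book value $16,234.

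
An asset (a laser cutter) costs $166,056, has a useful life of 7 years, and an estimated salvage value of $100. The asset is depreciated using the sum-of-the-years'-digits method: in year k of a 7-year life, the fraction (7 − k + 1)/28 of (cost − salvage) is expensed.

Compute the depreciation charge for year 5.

$17,781

Depreciable base = $166,056 − $100 = $165,956.
Sum of the years' digits = 7+6+5+4+3+2+1 = 28.
Year 1: $165,956 × 7/28 = $41,489. Book value $124,567.
Year 2: $165,956 × 6/28 = $35,562. Book value $89,005.
Year 3: $165,956 × 5/28 = $29,635. Book value $59,370.
Year 4: $165,956 × 4/28 = $23,708. Book value $35,662.
Year 5: $165,956 × 3/28 = $17,781. Book value $17,881.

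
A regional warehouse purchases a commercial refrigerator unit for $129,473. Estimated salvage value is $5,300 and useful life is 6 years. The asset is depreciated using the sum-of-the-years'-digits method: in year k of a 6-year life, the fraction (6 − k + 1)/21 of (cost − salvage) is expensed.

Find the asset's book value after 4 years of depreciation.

Depreciable base = $129,473 − $5,300 = $124,173.
Sum of the years' digits = 6+5+4+3+2+1 = 21.
Year 1: $124,173 × 6/21 = $35,478. Book value $93,995.
Year 2: $124,173 × 5/21 = $29,565. Book value $64,430.
Year 3: $124,173 × 4/21 = $23,652. Book value $40,778.
Year 4: $124,173 × 3/21 = $17,739. Book value $23,039.

$23,039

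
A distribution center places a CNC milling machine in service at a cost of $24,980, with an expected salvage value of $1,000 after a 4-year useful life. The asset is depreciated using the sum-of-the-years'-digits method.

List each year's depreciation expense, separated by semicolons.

Depreciable base = $24,980 − $1,000 = $23,980.
Sum of the years' digits = 4+3+2+1 = 10.
Year 1: $23,980 × 4/10 = $9,592. Book value $15,388.
Year 2: $23,980 × 3/10 = $7,194. Book value $8,194.
Year 3: $23,980 × 2/10 = $4,796. Book value $3,398.
Year 4: $23,980 × 1/10 = $2,398. Book value $1,000.

$9,592; $7,194; $4,796; $2,398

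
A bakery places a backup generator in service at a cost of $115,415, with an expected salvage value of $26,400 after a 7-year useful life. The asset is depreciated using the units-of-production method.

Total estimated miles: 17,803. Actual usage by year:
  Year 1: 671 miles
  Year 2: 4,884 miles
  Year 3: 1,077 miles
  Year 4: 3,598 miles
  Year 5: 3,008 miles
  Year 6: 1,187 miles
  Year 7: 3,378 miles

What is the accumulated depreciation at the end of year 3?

Depreciable base = $115,415 − $26,400 = $89,015.
Rate = $89,015 / 17,803 miles = $5 per mile.
Year 1: 671 × $5 = $3,355. Book value $112,060.
Year 2: 4,884 × $5 = $24,420. Book value $87,640.
Year 3: 1,077 × $5 = $5,385. Book value $82,255.
Accumulated through year 3 = $115,415 − $82,255 = $33,160.

$33,160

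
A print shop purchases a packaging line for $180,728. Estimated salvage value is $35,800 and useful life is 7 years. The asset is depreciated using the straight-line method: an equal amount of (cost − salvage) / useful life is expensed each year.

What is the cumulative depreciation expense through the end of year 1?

$20,704

Depreciable base = $180,728 − $35,800 = $144,928.
Annual expense = $144,928 / 7 = $20,704.
End of year 1: book value $160,024.
Accumulated through year 1 = $180,728 − $160,024 = $20,704.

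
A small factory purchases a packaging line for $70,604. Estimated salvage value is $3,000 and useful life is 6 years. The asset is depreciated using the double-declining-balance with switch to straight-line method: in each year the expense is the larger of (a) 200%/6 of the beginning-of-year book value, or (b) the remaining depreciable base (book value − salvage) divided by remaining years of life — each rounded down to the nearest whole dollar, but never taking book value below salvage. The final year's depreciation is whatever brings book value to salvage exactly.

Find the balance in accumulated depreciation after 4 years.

Depreciable base = $70,604 − $3,000 = $67,604.
Year 1: DB = ⌊$70,604 × 200%/6⌋ = $23,534; SL = ⌊$67,604/6⌋ = $11,267 → take DB $23,534. Book value $47,070.
Year 2: DB = ⌊$47,070 × 200%/6⌋ = $15,690; SL = ⌊$44,070/5⌋ = $8,814 → take DB $15,690. Book value $31,380.
Year 3: DB = ⌊$31,380 × 200%/6⌋ = $10,460; SL = ⌊$28,380/4⌋ = $7,095 → take DB $10,460. Book value $20,920.
Year 4: DB = ⌊$20,920 × 200%/6⌋ = $6,973; SL = ⌊$17,920/3⌋ = $5,973 → take DB $6,973. Book value $13,947.
Accumulated through year 4 = $70,604 − $13,947 = $56,657.

$56,657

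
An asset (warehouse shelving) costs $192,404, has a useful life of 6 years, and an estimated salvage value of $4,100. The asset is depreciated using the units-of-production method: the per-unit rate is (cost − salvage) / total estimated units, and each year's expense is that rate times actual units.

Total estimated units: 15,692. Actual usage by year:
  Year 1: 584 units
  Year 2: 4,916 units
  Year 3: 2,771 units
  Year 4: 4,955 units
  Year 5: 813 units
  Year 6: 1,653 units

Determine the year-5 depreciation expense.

$9,756

Depreciable base = $192,404 − $4,100 = $188,304.
Rate = $188,304 / 15,692 units = $12 per unit.
Year 1: 584 × $12 = $7,008. Book value $185,396.
Year 2: 4,916 × $12 = $58,992. Book value $126,404.
Year 3: 2,771 × $12 = $33,252. Book value $93,152.
Year 4: 4,955 × $12 = $59,460. Book value $33,692.
Year 5: 813 × $12 = $9,756. Book value $23,936.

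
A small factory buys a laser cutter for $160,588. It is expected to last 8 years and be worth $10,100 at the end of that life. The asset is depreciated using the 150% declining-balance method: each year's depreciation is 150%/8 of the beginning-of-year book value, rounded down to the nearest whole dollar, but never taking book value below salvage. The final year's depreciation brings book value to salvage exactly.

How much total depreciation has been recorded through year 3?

Depreciable base = $160,588 − $10,100 = $150,488.
Year 1: ⌊$160,588 × 150%/8⌋ = $30,110. Book value $130,478.
Year 2: ⌊$130,478 × 150%/8⌋ = $24,464. Book value $106,014.
Year 3: ⌊$106,014 × 150%/8⌋ = $19,877. Book value $86,137.
Accumulated through year 3 = $160,588 − $86,137 = $74,451.

$74,451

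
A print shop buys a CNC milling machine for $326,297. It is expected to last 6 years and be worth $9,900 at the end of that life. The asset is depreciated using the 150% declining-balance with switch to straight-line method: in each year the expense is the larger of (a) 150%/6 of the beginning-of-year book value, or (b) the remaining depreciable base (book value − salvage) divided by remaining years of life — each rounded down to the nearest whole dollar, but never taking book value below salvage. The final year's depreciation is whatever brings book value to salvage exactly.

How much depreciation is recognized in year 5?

Depreciable base = $326,297 − $9,900 = $316,397.
Year 1: DB = ⌊$326,297 × 150%/6⌋ = $81,574; SL = ⌊$316,397/6⌋ = $52,732 → take DB $81,574. Book value $244,723.
Year 2: DB = ⌊$244,723 × 150%/6⌋ = $61,180; SL = ⌊$234,823/5⌋ = $46,964 → take DB $61,180. Book value $183,543.
Year 3: DB = ⌊$183,543 × 150%/6⌋ = $45,885; SL = ⌊$173,643/4⌋ = $43,410 → take DB $45,885. Book value $137,658.
Year 4: DB = ⌊$137,658 × 150%/6⌋ = $34,414; SL = ⌊$127,758/3⌋ = $42,586 → take SL $42,586. Book value $95,072.
Year 5: DB = ⌊$95,072 × 150%/6⌋ = $23,768; SL = ⌊$85,172/2⌋ = $42,586 → take SL $42,586. Book value $52,486.

$42,586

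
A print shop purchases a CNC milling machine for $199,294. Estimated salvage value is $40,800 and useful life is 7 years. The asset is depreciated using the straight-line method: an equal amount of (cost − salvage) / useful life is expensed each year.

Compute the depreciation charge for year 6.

Depreciable base = $199,294 − $40,800 = $158,494.
Annual expense = $158,494 / 7 = $22,642.

$22,642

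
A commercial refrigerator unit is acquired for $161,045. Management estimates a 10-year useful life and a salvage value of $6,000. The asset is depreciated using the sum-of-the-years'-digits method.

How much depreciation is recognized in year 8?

Depreciable base = $161,045 − $6,000 = $155,045.
Sum of the years' digits = 10+9+8+7+6+5+4+3+2+1 = 55.
Year 1: $155,045 × 10/55 = $28,190. Book value $132,855.
Year 2: $155,045 × 9/55 = $25,371. Book value $107,484.
Year 3: $155,045 × 8/55 = $22,552. Book value $84,932.
Year 4: $155,045 × 7/55 = $19,733. Book value $65,199.
Year 5: $155,045 × 6/55 = $16,914. Book value $48,285.
Year 6: $155,045 × 5/55 = $14,095. Book value $34,190.
Year 7: $155,045 × 4/55 = $11,276. Book value $22,914.
Year 8: $155,045 × 3/55 = $8,457. Book value $14,457.

$8,457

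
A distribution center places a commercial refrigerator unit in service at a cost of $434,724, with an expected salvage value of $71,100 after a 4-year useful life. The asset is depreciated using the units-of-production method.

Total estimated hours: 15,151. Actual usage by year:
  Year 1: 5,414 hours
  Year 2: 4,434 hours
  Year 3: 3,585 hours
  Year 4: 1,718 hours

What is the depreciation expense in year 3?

Depreciable base = $434,724 − $71,100 = $363,624.
Rate = $363,624 / 15,151 hours = $24 per hour.
Year 1: 5,414 × $24 = $129,936. Book value $304,788.
Year 2: 4,434 × $24 = $106,416. Book value $198,372.
Year 3: 3,585 × $24 = $86,040. Book value $112,332.

$86,040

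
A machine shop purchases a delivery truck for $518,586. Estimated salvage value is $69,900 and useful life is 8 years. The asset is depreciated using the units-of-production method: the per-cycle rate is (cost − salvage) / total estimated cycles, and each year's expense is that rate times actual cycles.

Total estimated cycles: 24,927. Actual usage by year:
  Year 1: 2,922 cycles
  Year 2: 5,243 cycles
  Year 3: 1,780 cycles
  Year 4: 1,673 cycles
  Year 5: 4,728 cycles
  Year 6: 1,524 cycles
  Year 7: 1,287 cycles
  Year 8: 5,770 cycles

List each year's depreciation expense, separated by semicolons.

Depreciable base = $518,586 − $69,900 = $448,686.
Rate = $448,686 / 24,927 cycles = $18 per cycle.
Year 1: 2,922 × $18 = $52,596. Book value $465,990.
Year 2: 5,243 × $18 = $94,374. Book value $371,616.
Year 3: 1,780 × $18 = $32,040. Book value $339,576.
Year 4: 1,673 × $18 = $30,114. Book value $309,462.
Year 5: 4,728 × $18 = $85,104. Book value $224,358.
Year 6: 1,524 × $18 = $27,432. Book value $196,926.
Year 7: 1,287 × $18 = $23,166. Book value $173,760.
Year 8: 5,770 × $18 = $103,860. Book value $69,900.

$52,596; $94,374; $32,040; $30,114; $85,104; $27,432; $23,166; $103,860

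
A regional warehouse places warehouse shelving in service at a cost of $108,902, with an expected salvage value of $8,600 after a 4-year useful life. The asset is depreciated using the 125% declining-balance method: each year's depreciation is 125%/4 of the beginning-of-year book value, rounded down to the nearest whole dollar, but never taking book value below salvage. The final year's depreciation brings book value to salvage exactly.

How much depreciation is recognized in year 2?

Depreciable base = $108,902 − $8,600 = $100,302.
Year 1: ⌊$108,902 × 125%/4⌋ = $34,031. Book value $74,871.
Year 2: ⌊$74,871 × 125%/4⌋ = $23,397. Book value $51,474.

$23,397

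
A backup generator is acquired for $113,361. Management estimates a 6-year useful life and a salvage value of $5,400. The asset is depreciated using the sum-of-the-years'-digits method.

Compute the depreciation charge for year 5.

Depreciable base = $113,361 − $5,400 = $107,961.
Sum of the years' digits = 6+5+4+3+2+1 = 21.
Year 1: $107,961 × 6/21 = $30,846. Book value $82,515.
Year 2: $107,961 × 5/21 = $25,705. Book value $56,810.
Year 3: $107,961 × 4/21 = $20,564. Book value $36,246.
Year 4: $107,961 × 3/21 = $15,423. Book value $20,823.
Year 5: $107,961 × 2/21 = $10,282. Book value $10,541.

$10,282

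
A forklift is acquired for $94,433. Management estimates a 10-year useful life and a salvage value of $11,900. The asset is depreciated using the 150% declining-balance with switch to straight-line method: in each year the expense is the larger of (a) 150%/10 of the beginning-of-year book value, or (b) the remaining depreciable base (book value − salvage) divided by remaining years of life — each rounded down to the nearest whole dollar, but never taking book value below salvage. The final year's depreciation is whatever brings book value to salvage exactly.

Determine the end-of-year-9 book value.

Depreciable base = $94,433 − $11,900 = $82,533.
Year 1: DB = ⌊$94,433 × 150%/10⌋ = $14,164; SL = ⌊$82,533/10⌋ = $8,253 → take DB $14,164. Book value $80,269.
Year 2: DB = ⌊$80,269 × 150%/10⌋ = $12,040; SL = ⌊$68,369/9⌋ = $7,596 → take DB $12,040. Book value $68,229.
Year 3: DB = ⌊$68,229 × 150%/10⌋ = $10,234; SL = ⌊$56,329/8⌋ = $7,041 → take DB $10,234. Book value $57,995.
Year 4: DB = ⌊$57,995 × 150%/10⌋ = $8,699; SL = ⌊$46,095/7⌋ = $6,585 → take DB $8,699. Book value $49,296.
Year 5: DB = ⌊$49,296 × 150%/10⌋ = $7,394; SL = ⌊$37,396/6⌋ = $6,232 → take DB $7,394. Book value $41,902.
Year 6: DB = ⌊$41,902 × 150%/10⌋ = $6,285; SL = ⌊$30,002/5⌋ = $6,000 → take DB $6,285. Book value $35,617.
Year 7: DB = ⌊$35,617 × 150%/10⌋ = $5,342; SL = ⌊$23,717/4⌋ = $5,929 → take SL $5,929. Book value $29,688.
Year 8: DB = ⌊$29,688 × 150%/10⌋ = $4,453; SL = ⌊$17,788/3⌋ = $5,929 → take SL $5,929. Book value $23,759.
Year 9: DB = ⌊$23,759 × 150%/10⌋ = $3,563; SL = ⌊$11,859/2⌋ = $5,929 → take SL $5,929. Book value $17,830.

$17,830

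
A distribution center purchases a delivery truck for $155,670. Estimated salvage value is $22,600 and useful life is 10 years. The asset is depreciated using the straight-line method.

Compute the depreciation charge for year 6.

$13,307

Depreciable base = $155,670 − $22,600 = $133,070.
Annual expense = $133,070 / 10 = $13,307.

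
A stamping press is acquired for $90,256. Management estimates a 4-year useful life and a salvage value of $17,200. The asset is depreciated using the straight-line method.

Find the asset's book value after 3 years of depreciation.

$35,464

Depreciable base = $90,256 − $17,200 = $73,056.
Annual expense = $73,056 / 4 = $18,264.
End of year 1: book value $71,992.
End of year 2: book value $53,728.
End of year 3: book value $35,464.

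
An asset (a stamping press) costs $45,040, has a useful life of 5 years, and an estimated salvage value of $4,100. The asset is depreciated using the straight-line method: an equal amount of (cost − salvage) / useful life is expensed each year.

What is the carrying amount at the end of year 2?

$28,664

Depreciable base = $45,040 − $4,100 = $40,940.
Annual expense = $40,940 / 5 = $8,188.
End of year 1: book value $36,852.
End of year 2: book value $28,664.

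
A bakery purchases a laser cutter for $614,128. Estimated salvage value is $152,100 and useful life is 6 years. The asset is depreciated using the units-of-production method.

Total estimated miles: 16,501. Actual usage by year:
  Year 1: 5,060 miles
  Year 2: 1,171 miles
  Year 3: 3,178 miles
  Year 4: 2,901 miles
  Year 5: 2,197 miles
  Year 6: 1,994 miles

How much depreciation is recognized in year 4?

$81,228

Depreciable base = $614,128 − $152,100 = $462,028.
Rate = $462,028 / 16,501 miles = $28 per mile.
Year 1: 5,060 × $28 = $141,680. Book value $472,448.
Year 2: 1,171 × $28 = $32,788. Book value $439,660.
Year 3: 3,178 × $28 = $88,984. Book value $350,676.
Year 4: 2,901 × $28 = $81,228. Book value $269,448.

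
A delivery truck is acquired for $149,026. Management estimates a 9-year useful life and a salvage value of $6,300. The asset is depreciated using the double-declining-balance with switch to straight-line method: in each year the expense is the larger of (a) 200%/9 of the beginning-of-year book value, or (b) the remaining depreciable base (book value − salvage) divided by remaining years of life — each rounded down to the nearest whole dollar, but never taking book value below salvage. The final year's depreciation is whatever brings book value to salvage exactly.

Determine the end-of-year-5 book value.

$42,418

Depreciable base = $149,026 − $6,300 = $142,726.
Year 1: DB = ⌊$149,026 × 200%/9⌋ = $33,116; SL = ⌊$142,726/9⌋ = $15,858 → take DB $33,116. Book value $115,910.
Year 2: DB = ⌊$115,910 × 200%/9⌋ = $25,757; SL = ⌊$109,610/8⌋ = $13,701 → take DB $25,757. Book value $90,153.
Year 3: DB = ⌊$90,153 × 200%/9⌋ = $20,034; SL = ⌊$83,853/7⌋ = $11,979 → take DB $20,034. Book value $70,119.
Year 4: DB = ⌊$70,119 × 200%/9⌋ = $15,582; SL = ⌊$63,819/6⌋ = $10,636 → take DB $15,582. Book value $54,537.
Year 5: DB = ⌊$54,537 × 200%/9⌋ = $12,119; SL = ⌊$48,237/5⌋ = $9,647 → take DB $12,119. Book value $42,418.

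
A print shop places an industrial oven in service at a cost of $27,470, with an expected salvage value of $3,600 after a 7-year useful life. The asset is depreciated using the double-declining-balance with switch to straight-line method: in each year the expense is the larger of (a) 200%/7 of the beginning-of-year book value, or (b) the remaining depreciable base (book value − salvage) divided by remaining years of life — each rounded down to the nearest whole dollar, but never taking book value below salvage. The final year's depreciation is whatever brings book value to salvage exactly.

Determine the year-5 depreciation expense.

Depreciable base = $27,470 − $3,600 = $23,870.
Year 1: DB = ⌊$27,470 × 200%/7⌋ = $7,848; SL = ⌊$23,870/7⌋ = $3,410 → take DB $7,848. Book value $19,622.
Year 2: DB = ⌊$19,622 × 200%/7⌋ = $5,606; SL = ⌊$16,022/6⌋ = $2,670 → take DB $5,606. Book value $14,016.
Year 3: DB = ⌊$14,016 × 200%/7⌋ = $4,004; SL = ⌊$10,416/5⌋ = $2,083 → take DB $4,004. Book value $10,012.
Year 4: DB = ⌊$10,012 × 200%/7⌋ = $2,860; SL = ⌊$6,412/4⌋ = $1,603 → take DB $2,860. Book value $7,152.
Year 5: DB = ⌊$7,152 × 200%/7⌋ = $2,043; SL = ⌊$3,552/3⌋ = $1,184 → take DB $2,043. Book value $5,109.

$2,043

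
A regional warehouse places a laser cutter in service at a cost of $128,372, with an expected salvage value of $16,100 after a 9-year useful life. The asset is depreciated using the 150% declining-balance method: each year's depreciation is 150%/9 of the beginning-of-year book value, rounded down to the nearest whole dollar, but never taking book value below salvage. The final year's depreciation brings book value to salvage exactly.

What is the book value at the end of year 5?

Depreciable base = $128,372 − $16,100 = $112,272.
Year 1: ⌊$128,372 × 150%/9⌋ = $21,395. Book value $106,977.
Year 2: ⌊$106,977 × 150%/9⌋ = $17,829. Book value $89,148.
Year 3: ⌊$89,148 × 150%/9⌋ = $14,858. Book value $74,290.
Year 4: ⌊$74,290 × 150%/9⌋ = $12,381. Book value $61,909.
Year 5: ⌊$61,909 × 150%/9⌋ = $10,318. Book value $51,591.

$51,591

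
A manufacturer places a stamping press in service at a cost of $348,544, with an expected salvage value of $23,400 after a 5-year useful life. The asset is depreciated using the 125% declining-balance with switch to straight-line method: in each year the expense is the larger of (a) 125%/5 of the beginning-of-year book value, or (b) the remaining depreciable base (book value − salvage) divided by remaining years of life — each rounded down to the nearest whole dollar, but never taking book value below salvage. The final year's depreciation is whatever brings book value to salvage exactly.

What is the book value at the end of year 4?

Depreciable base = $348,544 − $23,400 = $325,144.
Year 1: DB = ⌊$348,544 × 125%/5⌋ = $87,136; SL = ⌊$325,144/5⌋ = $65,028 → take DB $87,136. Book value $261,408.
Year 2: DB = ⌊$261,408 × 125%/5⌋ = $65,352; SL = ⌊$238,008/4⌋ = $59,502 → take DB $65,352. Book value $196,056.
Year 3: DB = ⌊$196,056 × 125%/5⌋ = $49,014; SL = ⌊$172,656/3⌋ = $57,552 → take SL $57,552. Book value $138,504.
Year 4: DB = ⌊$138,504 × 125%/5⌋ = $34,626; SL = ⌊$115,104/2⌋ = $57,552 → take SL $57,552. Book value $80,952.

$80,952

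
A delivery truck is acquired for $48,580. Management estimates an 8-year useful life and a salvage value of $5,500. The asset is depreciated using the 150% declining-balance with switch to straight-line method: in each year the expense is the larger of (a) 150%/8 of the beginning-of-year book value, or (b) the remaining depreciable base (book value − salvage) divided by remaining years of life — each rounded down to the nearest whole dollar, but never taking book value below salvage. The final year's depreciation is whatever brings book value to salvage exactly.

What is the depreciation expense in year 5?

Depreciable base = $48,580 − $5,500 = $43,080.
Year 1: DB = ⌊$48,580 × 150%/8⌋ = $9,108; SL = ⌊$43,080/8⌋ = $5,385 → take DB $9,108. Book value $39,472.
Year 2: DB = ⌊$39,472 × 150%/8⌋ = $7,401; SL = ⌊$33,972/7⌋ = $4,853 → take DB $7,401. Book value $32,071.
Year 3: DB = ⌊$32,071 × 150%/8⌋ = $6,013; SL = ⌊$26,571/6⌋ = $4,428 → take DB $6,013. Book value $26,058.
Year 4: DB = ⌊$26,058 × 150%/8⌋ = $4,885; SL = ⌊$20,558/5⌋ = $4,111 → take DB $4,885. Book value $21,173.
Year 5: DB = ⌊$21,173 × 150%/8⌋ = $3,969; SL = ⌊$15,673/4⌋ = $3,918 → take DB $3,969. Book value $17,204.

$3,969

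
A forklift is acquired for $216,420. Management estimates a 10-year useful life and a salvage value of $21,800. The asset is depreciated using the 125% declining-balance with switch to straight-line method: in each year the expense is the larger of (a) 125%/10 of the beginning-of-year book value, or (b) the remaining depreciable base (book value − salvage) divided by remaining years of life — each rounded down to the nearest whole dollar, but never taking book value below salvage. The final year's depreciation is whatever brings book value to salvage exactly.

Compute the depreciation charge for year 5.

$17,510

Depreciable base = $216,420 − $21,800 = $194,620.
Year 1: DB = ⌊$216,420 × 125%/10⌋ = $27,052; SL = ⌊$194,620/10⌋ = $19,462 → take DB $27,052. Book value $189,368.
Year 2: DB = ⌊$189,368 × 125%/10⌋ = $23,671; SL = ⌊$167,568/9⌋ = $18,618 → take DB $23,671. Book value $165,697.
Year 3: DB = ⌊$165,697 × 125%/10⌋ = $20,712; SL = ⌊$143,897/8⌋ = $17,987 → take DB $20,712. Book value $144,985.
Year 4: DB = ⌊$144,985 × 125%/10⌋ = $18,123; SL = ⌊$123,185/7⌋ = $17,597 → take DB $18,123. Book value $126,862.
Year 5: DB = ⌊$126,862 × 125%/10⌋ = $15,857; SL = ⌊$105,062/6⌋ = $17,510 → take SL $17,510. Book value $109,352.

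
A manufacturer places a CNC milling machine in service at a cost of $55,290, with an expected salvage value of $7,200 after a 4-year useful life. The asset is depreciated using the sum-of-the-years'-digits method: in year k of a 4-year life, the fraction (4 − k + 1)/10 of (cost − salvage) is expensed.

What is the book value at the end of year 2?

Depreciable base = $55,290 − $7,200 = $48,090.
Sum of the years' digits = 4+3+2+1 = 10.
Year 1: $48,090 × 4/10 = $19,236. Book value $36,054.
Year 2: $48,090 × 3/10 = $14,427. Book value $21,627.

$21,627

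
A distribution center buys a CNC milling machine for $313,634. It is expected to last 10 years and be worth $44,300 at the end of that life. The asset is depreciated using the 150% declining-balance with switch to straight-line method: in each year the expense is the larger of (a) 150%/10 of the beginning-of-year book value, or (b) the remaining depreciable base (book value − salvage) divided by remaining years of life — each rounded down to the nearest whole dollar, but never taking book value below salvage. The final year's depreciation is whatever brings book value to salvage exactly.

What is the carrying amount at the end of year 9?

$62,797

Depreciable base = $313,634 − $44,300 = $269,334.
Year 1: DB = ⌊$313,634 × 150%/10⌋ = $47,045; SL = ⌊$269,334/10⌋ = $26,933 → take DB $47,045. Book value $266,589.
Year 2: DB = ⌊$266,589 × 150%/10⌋ = $39,988; SL = ⌊$222,289/9⌋ = $24,698 → take DB $39,988. Book value $226,601.
Year 3: DB = ⌊$226,601 × 150%/10⌋ = $33,990; SL = ⌊$182,301/8⌋ = $22,787 → take DB $33,990. Book value $192,611.
Year 4: DB = ⌊$192,611 × 150%/10⌋ = $28,891; SL = ⌊$148,311/7⌋ = $21,187 → take DB $28,891. Book value $163,720.
Year 5: DB = ⌊$163,720 × 150%/10⌋ = $24,558; SL = ⌊$119,420/6⌋ = $19,903 → take DB $24,558. Book value $139,162.
Year 6: DB = ⌊$139,162 × 150%/10⌋ = $20,874; SL = ⌊$94,862/5⌋ = $18,972 → take DB $20,874. Book value $118,288.
Year 7: DB = ⌊$118,288 × 150%/10⌋ = $17,743; SL = ⌊$73,988/4⌋ = $18,497 → take SL $18,497. Book value $99,791.
Year 8: DB = ⌊$99,791 × 150%/10⌋ = $14,968; SL = ⌊$55,491/3⌋ = $18,497 → take SL $18,497. Book value $81,294.
Year 9: DB = ⌊$81,294 × 150%/10⌋ = $12,194; SL = ⌊$36,994/2⌋ = $18,497 → take SL $18,497. Book value $62,797.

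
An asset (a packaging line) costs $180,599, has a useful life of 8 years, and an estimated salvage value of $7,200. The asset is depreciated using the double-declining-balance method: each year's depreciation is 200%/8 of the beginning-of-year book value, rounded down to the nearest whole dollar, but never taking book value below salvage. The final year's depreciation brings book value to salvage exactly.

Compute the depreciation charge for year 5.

Depreciable base = $180,599 − $7,200 = $173,399.
Year 1: ⌊$180,599 × 200%/8⌋ = $45,149. Book value $135,450.
Year 2: ⌊$135,450 × 200%/8⌋ = $33,862. Book value $101,588.
Year 3: ⌊$101,588 × 200%/8⌋ = $25,397. Book value $76,191.
Year 4: ⌊$76,191 × 200%/8⌋ = $19,047. Book value $57,144.
Year 5: ⌊$57,144 × 200%/8⌋ = $14,286. Book value $42,858.

$14,286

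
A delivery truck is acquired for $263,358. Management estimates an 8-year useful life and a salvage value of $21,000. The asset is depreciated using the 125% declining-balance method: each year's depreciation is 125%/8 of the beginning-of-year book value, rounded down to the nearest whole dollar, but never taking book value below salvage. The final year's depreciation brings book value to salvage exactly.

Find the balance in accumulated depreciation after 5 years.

Depreciable base = $263,358 − $21,000 = $242,358.
Year 1: ⌊$263,358 × 125%/8⌋ = $41,149. Book value $222,209.
Year 2: ⌊$222,209 × 125%/8⌋ = $34,720. Book value $187,489.
Year 3: ⌊$187,489 × 125%/8⌋ = $29,295. Book value $158,194.
Year 4: ⌊$158,194 × 125%/8⌋ = $24,717. Book value $133,477.
Year 5: ⌊$133,477 × 125%/8⌋ = $20,855. Book value $112,622.
Accumulated through year 5 = $263,358 − $112,622 = $150,736.

$150,736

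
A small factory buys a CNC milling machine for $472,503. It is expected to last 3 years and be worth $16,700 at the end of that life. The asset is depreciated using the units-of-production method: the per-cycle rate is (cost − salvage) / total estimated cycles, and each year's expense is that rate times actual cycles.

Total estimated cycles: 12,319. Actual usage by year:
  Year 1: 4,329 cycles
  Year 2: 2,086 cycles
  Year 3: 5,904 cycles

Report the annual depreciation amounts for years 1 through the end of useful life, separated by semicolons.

$160,173; $77,182; $218,448

Depreciable base = $472,503 − $16,700 = $455,803.
Rate = $455,803 / 12,319 cycles = $37 per cycle.
Year 1: 4,329 × $37 = $160,173. Book value $312,330.
Year 2: 2,086 × $37 = $77,182. Book value $235,148.
Year 3: 5,904 × $37 = $218,448. Book value $16,700.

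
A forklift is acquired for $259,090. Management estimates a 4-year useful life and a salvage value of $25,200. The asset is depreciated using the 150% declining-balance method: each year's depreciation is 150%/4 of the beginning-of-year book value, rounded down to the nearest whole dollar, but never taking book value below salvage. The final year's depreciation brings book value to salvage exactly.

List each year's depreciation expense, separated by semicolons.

Depreciable base = $259,090 − $25,200 = $233,890.
Year 1: ⌊$259,090 × 150%/4⌋ = $97,158. Book value $161,932.
Year 2: ⌊$161,932 × 150%/4⌋ = $60,724. Book value $101,208.
Year 3: ⌊$101,208 × 150%/4⌋ = $37,953. Book value $63,255.
Year 4 (final): $63,255 − $25,200 = $38,055. Book value $25,200.

$97,158; $60,724; $37,953; $38,055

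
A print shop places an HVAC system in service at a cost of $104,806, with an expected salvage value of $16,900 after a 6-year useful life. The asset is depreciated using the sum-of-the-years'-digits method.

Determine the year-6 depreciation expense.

$4,186

Depreciable base = $104,806 − $16,900 = $87,906.
Sum of the years' digits = 6+5+4+3+2+1 = 21.
Year 1: $87,906 × 6/21 = $25,116. Book value $79,690.
Year 2: $87,906 × 5/21 = $20,930. Book value $58,760.
Year 3: $87,906 × 4/21 = $16,744. Book value $42,016.
Year 4: $87,906 × 3/21 = $12,558. Book value $29,458.
Year 5: $87,906 × 2/21 = $8,372. Book value $21,086.
Year 6: $87,906 × 1/21 = $4,186. Book value $16,900.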